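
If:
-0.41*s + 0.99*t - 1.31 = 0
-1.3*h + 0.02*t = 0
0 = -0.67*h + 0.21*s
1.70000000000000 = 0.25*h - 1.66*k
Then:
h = 0.02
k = -1.02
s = 0.07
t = 1.35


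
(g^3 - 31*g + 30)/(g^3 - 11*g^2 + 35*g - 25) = (g + 6)/(g - 5)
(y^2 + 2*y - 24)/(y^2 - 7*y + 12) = (y + 6)/(y - 3)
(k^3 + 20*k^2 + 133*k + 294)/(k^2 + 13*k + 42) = k + 7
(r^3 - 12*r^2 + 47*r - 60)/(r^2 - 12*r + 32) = (r^2 - 8*r + 15)/(r - 8)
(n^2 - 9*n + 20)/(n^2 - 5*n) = (n - 4)/n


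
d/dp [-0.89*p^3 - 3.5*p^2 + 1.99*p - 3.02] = -2.67*p^2 - 7.0*p + 1.99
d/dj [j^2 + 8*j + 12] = 2*j + 8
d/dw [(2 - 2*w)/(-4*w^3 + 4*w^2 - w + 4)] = 2*(4*w^3 - 4*w^2 + w - (w - 1)*(12*w^2 - 8*w + 1) - 4)/(4*w^3 - 4*w^2 + w - 4)^2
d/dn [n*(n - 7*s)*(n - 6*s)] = 3*n^2 - 26*n*s + 42*s^2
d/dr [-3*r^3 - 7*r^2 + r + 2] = -9*r^2 - 14*r + 1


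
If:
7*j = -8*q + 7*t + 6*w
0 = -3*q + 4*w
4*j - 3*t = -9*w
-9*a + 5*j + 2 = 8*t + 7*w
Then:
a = 26*w/27 + 2/9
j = -7*w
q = 4*w/3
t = -19*w/3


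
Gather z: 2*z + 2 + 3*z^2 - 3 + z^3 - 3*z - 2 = z^3 + 3*z^2 - z - 3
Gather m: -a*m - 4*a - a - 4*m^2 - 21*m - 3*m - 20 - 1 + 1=-5*a - 4*m^2 + m*(-a - 24) - 20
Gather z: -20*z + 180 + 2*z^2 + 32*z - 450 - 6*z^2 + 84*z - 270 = -4*z^2 + 96*z - 540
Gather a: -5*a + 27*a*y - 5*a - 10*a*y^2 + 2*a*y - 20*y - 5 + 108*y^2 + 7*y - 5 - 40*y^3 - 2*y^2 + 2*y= a*(-10*y^2 + 29*y - 10) - 40*y^3 + 106*y^2 - 11*y - 10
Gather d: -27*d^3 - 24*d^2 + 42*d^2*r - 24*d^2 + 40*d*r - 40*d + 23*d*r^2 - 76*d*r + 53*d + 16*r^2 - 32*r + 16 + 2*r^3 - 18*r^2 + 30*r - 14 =-27*d^3 + d^2*(42*r - 48) + d*(23*r^2 - 36*r + 13) + 2*r^3 - 2*r^2 - 2*r + 2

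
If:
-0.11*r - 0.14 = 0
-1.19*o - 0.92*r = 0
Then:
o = 0.98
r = -1.27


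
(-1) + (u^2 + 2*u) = u^2 + 2*u - 1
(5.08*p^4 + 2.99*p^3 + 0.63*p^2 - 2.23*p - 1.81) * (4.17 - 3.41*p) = -17.3228*p^5 + 10.9877*p^4 + 10.32*p^3 + 10.2314*p^2 - 3.127*p - 7.5477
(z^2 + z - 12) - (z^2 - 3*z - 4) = 4*z - 8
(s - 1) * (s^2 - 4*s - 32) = s^3 - 5*s^2 - 28*s + 32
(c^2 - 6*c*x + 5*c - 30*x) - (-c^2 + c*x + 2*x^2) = 2*c^2 - 7*c*x + 5*c - 2*x^2 - 30*x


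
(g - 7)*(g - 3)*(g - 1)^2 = g^4 - 12*g^3 + 42*g^2 - 52*g + 21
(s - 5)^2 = s^2 - 10*s + 25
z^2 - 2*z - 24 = (z - 6)*(z + 4)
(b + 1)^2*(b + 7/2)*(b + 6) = b^4 + 23*b^3/2 + 41*b^2 + 103*b/2 + 21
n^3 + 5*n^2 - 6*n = n*(n - 1)*(n + 6)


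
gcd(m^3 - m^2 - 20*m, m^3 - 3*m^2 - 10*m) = m^2 - 5*m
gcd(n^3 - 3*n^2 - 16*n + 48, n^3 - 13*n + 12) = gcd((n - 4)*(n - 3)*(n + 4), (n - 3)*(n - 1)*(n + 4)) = n^2 + n - 12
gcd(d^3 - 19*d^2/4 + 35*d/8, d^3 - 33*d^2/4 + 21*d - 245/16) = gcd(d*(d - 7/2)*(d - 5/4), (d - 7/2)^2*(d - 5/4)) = d^2 - 19*d/4 + 35/8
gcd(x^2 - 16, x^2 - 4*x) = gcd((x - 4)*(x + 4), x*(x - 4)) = x - 4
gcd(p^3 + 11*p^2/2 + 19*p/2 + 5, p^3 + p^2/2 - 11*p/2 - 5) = p^2 + 3*p + 2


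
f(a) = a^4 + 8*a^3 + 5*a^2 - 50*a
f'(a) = 4*a^3 + 24*a^2 + 10*a - 50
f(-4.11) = 19.89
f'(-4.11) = 36.60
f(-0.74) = 36.80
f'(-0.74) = -45.88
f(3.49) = 374.82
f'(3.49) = 447.26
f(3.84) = 552.15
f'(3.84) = 568.79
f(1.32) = -35.85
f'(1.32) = 14.22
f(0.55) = -24.56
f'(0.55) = -36.57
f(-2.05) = 72.25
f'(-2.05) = -4.10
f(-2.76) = 65.92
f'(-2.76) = 21.12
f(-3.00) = 60.00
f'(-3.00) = 28.00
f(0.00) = 0.00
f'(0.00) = -50.00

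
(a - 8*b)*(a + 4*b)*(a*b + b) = a^3*b - 4*a^2*b^2 + a^2*b - 32*a*b^3 - 4*a*b^2 - 32*b^3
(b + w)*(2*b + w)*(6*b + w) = 12*b^3 + 20*b^2*w + 9*b*w^2 + w^3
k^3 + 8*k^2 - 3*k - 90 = (k - 3)*(k + 5)*(k + 6)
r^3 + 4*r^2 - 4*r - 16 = (r - 2)*(r + 2)*(r + 4)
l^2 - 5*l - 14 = (l - 7)*(l + 2)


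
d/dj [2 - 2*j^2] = -4*j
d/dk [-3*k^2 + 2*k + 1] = 2 - 6*k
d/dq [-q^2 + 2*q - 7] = 2 - 2*q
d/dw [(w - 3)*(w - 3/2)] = 2*w - 9/2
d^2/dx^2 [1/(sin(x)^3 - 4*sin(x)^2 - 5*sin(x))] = (-9*sin(x)^2 + 53*sin(x) - 95 - 29/sin(x) + 70/sin(x)^2 + 50/sin(x)^3)/((sin(x) - 5)^3*(sin(x) + 1)^2)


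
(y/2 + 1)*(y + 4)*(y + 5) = y^3/2 + 11*y^2/2 + 19*y + 20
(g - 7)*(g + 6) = g^2 - g - 42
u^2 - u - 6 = (u - 3)*(u + 2)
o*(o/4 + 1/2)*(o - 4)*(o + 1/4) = o^4/4 - 7*o^3/16 - 17*o^2/8 - o/2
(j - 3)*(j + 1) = j^2 - 2*j - 3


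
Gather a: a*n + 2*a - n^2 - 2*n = a*(n + 2) - n^2 - 2*n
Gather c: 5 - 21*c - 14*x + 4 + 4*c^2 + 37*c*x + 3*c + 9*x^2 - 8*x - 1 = 4*c^2 + c*(37*x - 18) + 9*x^2 - 22*x + 8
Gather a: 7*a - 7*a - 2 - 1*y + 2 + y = 0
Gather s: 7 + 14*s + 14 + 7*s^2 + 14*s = 7*s^2 + 28*s + 21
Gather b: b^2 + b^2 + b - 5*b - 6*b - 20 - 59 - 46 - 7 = 2*b^2 - 10*b - 132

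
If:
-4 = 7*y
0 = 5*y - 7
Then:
No Solution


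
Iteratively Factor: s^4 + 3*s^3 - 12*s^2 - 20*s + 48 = (s + 3)*(s^3 - 12*s + 16) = (s - 2)*(s + 3)*(s^2 + 2*s - 8) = (s - 2)*(s + 3)*(s + 4)*(s - 2)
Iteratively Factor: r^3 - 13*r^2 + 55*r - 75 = (r - 5)*(r^2 - 8*r + 15) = (r - 5)*(r - 3)*(r - 5)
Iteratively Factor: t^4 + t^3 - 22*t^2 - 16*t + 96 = (t - 4)*(t^3 + 5*t^2 - 2*t - 24) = (t - 4)*(t - 2)*(t^2 + 7*t + 12) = (t - 4)*(t - 2)*(t + 3)*(t + 4)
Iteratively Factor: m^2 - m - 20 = (m - 5)*(m + 4)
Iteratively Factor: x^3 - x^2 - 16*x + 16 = (x - 1)*(x^2 - 16) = (x - 1)*(x + 4)*(x - 4)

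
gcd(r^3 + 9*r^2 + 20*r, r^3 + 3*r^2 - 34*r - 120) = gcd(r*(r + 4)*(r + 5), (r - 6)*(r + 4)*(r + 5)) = r^2 + 9*r + 20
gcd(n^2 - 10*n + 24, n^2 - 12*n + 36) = n - 6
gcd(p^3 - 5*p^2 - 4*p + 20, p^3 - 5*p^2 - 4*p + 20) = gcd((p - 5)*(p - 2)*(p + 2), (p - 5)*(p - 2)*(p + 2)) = p^3 - 5*p^2 - 4*p + 20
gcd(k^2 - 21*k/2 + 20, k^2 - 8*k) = k - 8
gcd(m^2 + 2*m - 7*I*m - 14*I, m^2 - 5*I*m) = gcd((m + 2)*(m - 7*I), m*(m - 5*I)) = 1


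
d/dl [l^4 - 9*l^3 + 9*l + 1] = 4*l^3 - 27*l^2 + 9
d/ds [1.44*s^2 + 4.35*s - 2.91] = 2.88*s + 4.35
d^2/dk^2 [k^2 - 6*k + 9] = 2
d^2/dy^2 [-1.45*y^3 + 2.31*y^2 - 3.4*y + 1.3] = 4.62 - 8.7*y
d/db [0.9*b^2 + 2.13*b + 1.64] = 1.8*b + 2.13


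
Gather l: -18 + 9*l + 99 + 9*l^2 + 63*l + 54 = 9*l^2 + 72*l + 135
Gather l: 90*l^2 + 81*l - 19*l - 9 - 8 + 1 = 90*l^2 + 62*l - 16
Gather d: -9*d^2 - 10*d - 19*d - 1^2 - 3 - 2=-9*d^2 - 29*d - 6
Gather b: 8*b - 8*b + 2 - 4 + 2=0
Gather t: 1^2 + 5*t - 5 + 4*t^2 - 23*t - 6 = 4*t^2 - 18*t - 10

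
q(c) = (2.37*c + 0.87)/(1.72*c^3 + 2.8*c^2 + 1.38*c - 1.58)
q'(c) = (2.37*c + 0.87)*(-5.16*c^2 - 5.6*c - 1.38)/(1.72*c^3 + 2.8*c^2 + 1.38*c - 1.58)^2 + 2.37/(1.72*c^3 + 2.8*c^2 + 1.38*c - 1.58)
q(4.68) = 0.05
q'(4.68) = -0.02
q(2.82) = 0.12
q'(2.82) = -0.07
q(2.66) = 0.13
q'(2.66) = -0.08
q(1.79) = 0.26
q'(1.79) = -0.25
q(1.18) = 0.54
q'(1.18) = -0.86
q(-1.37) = 0.90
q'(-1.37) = 0.26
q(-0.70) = 0.45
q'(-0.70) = -1.35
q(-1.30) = 0.91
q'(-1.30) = 0.09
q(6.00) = 0.03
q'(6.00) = -0.01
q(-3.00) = 0.23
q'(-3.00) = 0.18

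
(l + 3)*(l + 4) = l^2 + 7*l + 12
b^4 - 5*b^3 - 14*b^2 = b^2*(b - 7)*(b + 2)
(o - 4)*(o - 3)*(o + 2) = o^3 - 5*o^2 - 2*o + 24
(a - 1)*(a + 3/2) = a^2 + a/2 - 3/2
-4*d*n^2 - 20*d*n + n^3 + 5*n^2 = n*(-4*d + n)*(n + 5)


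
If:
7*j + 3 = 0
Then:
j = -3/7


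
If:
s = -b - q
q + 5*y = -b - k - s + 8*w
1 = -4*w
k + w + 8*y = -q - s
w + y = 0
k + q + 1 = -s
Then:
No Solution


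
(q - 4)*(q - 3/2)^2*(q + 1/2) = q^4 - 13*q^3/2 + 43*q^2/4 - 15*q/8 - 9/2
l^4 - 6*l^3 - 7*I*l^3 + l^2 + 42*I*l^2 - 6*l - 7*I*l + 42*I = (l - 6)*(l - 7*I)*(-I*l + 1)*(I*l + 1)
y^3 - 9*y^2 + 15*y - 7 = (y - 7)*(y - 1)^2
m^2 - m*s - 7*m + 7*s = (m - 7)*(m - s)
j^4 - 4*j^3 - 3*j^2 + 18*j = j*(j - 3)^2*(j + 2)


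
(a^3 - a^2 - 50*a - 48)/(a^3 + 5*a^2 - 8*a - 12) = (a - 8)/(a - 2)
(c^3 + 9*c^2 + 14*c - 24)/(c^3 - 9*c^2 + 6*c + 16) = (c^3 + 9*c^2 + 14*c - 24)/(c^3 - 9*c^2 + 6*c + 16)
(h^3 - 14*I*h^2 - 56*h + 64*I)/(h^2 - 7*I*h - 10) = (h^2 - 12*I*h - 32)/(h - 5*I)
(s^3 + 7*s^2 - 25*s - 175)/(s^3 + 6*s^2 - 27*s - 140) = (s + 5)/(s + 4)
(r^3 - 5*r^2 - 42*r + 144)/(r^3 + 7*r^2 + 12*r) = (r^3 - 5*r^2 - 42*r + 144)/(r*(r^2 + 7*r + 12))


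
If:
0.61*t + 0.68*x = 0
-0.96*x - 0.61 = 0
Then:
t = 0.71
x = -0.64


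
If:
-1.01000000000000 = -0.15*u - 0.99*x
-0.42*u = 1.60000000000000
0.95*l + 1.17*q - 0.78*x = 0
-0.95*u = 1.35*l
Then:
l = 2.68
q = -1.11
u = -3.81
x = 1.60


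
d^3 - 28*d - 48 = (d - 6)*(d + 2)*(d + 4)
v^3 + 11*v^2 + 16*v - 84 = (v - 2)*(v + 6)*(v + 7)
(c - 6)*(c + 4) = c^2 - 2*c - 24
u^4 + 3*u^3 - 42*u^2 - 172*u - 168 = (u - 7)*(u + 2)^2*(u + 6)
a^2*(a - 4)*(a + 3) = a^4 - a^3 - 12*a^2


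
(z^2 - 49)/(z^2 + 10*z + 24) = (z^2 - 49)/(z^2 + 10*z + 24)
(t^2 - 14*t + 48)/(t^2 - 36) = (t - 8)/(t + 6)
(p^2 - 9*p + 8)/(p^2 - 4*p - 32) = (p - 1)/(p + 4)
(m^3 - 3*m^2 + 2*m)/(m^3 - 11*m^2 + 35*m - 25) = m*(m - 2)/(m^2 - 10*m + 25)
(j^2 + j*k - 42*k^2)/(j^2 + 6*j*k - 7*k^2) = (j - 6*k)/(j - k)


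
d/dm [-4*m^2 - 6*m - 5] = -8*m - 6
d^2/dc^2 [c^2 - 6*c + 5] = 2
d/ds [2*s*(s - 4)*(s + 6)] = 6*s^2 + 8*s - 48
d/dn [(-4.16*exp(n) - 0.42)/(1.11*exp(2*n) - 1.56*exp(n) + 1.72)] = (4.6176*exp(2*n) + 0.9324*exp(n) - 7.8104)*exp(n)/(1.2321*exp(4*n) - 3.4632*exp(3*n) + 6.252*exp(2*n) - 5.3664*exp(n) + 2.9584)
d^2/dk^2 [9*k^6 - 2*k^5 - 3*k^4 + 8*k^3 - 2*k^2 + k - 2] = 270*k^4 - 40*k^3 - 36*k^2 + 48*k - 4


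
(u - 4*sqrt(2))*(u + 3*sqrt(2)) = u^2 - sqrt(2)*u - 24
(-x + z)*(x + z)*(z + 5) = -x^2*z - 5*x^2 + z^3 + 5*z^2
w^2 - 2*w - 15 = (w - 5)*(w + 3)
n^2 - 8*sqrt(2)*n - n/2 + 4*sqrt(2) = (n - 1/2)*(n - 8*sqrt(2))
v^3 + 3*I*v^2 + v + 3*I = (v - I)*(v + I)*(v + 3*I)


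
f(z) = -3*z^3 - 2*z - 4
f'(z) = -9*z^2 - 2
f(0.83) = -7.38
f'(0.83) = -8.20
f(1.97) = -30.88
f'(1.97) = -36.93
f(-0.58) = -2.25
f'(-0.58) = -5.03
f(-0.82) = -0.71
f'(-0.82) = -8.05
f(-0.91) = 0.08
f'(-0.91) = -9.45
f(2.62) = -63.19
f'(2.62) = -63.78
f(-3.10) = 91.57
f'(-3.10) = -88.49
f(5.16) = -426.48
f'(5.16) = -241.63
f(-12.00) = 5204.00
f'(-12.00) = -1298.00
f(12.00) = -5212.00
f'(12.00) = -1298.00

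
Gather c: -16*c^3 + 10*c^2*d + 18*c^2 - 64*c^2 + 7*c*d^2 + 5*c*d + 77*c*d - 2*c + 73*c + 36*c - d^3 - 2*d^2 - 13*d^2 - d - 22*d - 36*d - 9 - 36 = -16*c^3 + c^2*(10*d - 46) + c*(7*d^2 + 82*d + 107) - d^3 - 15*d^2 - 59*d - 45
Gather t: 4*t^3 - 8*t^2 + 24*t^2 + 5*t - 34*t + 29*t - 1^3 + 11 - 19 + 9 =4*t^3 + 16*t^2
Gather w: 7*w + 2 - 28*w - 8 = -21*w - 6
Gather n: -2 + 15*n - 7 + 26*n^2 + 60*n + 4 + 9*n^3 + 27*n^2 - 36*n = 9*n^3 + 53*n^2 + 39*n - 5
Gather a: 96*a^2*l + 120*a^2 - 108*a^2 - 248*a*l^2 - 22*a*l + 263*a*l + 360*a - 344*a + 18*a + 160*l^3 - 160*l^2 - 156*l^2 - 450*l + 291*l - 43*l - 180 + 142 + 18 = a^2*(96*l + 12) + a*(-248*l^2 + 241*l + 34) + 160*l^3 - 316*l^2 - 202*l - 20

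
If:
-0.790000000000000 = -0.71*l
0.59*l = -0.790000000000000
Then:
No Solution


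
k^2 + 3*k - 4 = (k - 1)*(k + 4)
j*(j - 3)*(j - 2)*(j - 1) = j^4 - 6*j^3 + 11*j^2 - 6*j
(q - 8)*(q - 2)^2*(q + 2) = q^4 - 10*q^3 + 12*q^2 + 40*q - 64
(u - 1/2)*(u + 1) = u^2 + u/2 - 1/2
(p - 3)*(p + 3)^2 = p^3 + 3*p^2 - 9*p - 27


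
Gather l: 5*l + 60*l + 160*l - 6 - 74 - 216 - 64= 225*l - 360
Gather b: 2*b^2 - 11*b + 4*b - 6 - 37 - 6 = 2*b^2 - 7*b - 49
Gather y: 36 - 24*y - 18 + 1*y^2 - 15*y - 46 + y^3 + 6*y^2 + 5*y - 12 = y^3 + 7*y^2 - 34*y - 40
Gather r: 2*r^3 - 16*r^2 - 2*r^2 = 2*r^3 - 18*r^2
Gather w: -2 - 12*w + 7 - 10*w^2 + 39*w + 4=-10*w^2 + 27*w + 9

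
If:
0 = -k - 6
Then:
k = -6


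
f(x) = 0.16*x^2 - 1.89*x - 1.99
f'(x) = 0.32*x - 1.89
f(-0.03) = -1.93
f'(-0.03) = -1.90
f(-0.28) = -1.45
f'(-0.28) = -1.98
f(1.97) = -5.09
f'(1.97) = -1.26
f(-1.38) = 0.92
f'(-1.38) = -2.33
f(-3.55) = 6.74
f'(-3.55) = -3.03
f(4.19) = -7.10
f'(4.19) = -0.55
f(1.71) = -4.75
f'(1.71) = -1.34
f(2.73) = -5.96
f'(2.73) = -1.02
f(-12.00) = 43.73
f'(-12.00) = -5.73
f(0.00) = -1.99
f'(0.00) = -1.89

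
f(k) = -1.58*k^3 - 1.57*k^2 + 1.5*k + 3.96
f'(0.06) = 1.29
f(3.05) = -50.90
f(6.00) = -384.84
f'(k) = -4.74*k^2 - 3.14*k + 1.5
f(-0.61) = 2.82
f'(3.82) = -79.66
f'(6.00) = -187.98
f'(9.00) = -410.70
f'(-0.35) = 2.02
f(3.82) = -101.29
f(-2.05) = 7.90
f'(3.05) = -52.17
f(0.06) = 4.04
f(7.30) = -683.40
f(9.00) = -1261.53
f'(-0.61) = 1.65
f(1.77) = -7.07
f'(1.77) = -18.91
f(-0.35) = 3.31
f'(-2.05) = -11.98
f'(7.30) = -274.02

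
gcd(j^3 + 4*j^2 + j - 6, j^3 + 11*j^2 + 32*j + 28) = j + 2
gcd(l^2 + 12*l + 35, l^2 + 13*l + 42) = l + 7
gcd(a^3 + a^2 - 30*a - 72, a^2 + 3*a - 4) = a + 4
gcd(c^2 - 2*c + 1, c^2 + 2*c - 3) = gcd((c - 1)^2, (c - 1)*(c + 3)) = c - 1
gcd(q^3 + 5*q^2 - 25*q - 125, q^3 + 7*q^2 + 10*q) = q + 5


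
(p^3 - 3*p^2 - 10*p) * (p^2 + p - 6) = p^5 - 2*p^4 - 19*p^3 + 8*p^2 + 60*p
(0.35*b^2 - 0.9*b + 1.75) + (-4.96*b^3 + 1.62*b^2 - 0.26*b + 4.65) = -4.96*b^3 + 1.97*b^2 - 1.16*b + 6.4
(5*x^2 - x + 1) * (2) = 10*x^2 - 2*x + 2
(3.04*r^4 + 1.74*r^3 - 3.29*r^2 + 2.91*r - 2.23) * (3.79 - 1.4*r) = -4.256*r^5 + 9.0856*r^4 + 11.2006*r^3 - 16.5431*r^2 + 14.1509*r - 8.4517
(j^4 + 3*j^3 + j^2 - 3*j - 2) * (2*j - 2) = 2*j^5 + 4*j^4 - 4*j^3 - 8*j^2 + 2*j + 4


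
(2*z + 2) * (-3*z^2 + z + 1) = -6*z^3 - 4*z^2 + 4*z + 2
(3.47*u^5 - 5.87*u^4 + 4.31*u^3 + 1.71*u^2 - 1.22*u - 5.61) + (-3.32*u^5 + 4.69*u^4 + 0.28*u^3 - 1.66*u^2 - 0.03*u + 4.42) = 0.15*u^5 - 1.18*u^4 + 4.59*u^3 + 0.05*u^2 - 1.25*u - 1.19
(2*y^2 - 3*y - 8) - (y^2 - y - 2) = y^2 - 2*y - 6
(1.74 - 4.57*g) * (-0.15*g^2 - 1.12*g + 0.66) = 0.6855*g^3 + 4.8574*g^2 - 4.965*g + 1.1484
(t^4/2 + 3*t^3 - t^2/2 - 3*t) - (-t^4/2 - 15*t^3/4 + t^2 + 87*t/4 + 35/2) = t^4 + 27*t^3/4 - 3*t^2/2 - 99*t/4 - 35/2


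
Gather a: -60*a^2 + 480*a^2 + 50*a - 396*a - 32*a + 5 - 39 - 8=420*a^2 - 378*a - 42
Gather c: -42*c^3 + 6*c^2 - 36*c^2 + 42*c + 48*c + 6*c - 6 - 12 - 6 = -42*c^3 - 30*c^2 + 96*c - 24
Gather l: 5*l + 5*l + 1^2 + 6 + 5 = 10*l + 12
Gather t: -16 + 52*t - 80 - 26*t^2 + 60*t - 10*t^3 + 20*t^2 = -10*t^3 - 6*t^2 + 112*t - 96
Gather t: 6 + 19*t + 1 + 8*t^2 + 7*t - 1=8*t^2 + 26*t + 6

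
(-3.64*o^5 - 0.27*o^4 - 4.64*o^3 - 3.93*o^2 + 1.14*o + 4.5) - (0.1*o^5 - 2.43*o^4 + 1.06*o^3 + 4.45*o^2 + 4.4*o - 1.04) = -3.74*o^5 + 2.16*o^4 - 5.7*o^3 - 8.38*o^2 - 3.26*o + 5.54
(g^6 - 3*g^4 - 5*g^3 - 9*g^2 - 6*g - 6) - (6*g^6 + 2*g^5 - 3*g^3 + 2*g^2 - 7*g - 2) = -5*g^6 - 2*g^5 - 3*g^4 - 2*g^3 - 11*g^2 + g - 4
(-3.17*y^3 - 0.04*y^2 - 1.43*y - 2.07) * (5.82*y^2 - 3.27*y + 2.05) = -18.4494*y^5 + 10.1331*y^4 - 14.6903*y^3 - 7.4533*y^2 + 3.8374*y - 4.2435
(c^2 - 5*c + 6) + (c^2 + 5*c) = 2*c^2 + 6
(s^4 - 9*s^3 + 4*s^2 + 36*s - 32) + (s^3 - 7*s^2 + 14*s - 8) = s^4 - 8*s^3 - 3*s^2 + 50*s - 40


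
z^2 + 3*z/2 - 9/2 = (z - 3/2)*(z + 3)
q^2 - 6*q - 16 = (q - 8)*(q + 2)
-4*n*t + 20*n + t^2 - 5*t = (-4*n + t)*(t - 5)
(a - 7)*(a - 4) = a^2 - 11*a + 28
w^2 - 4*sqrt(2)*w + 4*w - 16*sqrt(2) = (w + 4)*(w - 4*sqrt(2))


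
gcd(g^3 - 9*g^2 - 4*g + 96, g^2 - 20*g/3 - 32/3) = g - 8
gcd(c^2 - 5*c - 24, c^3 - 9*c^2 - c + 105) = c + 3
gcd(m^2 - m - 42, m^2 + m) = 1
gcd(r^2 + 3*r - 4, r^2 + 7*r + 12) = r + 4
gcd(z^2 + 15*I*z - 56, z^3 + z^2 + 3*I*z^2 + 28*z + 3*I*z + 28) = z + 7*I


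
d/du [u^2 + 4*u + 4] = 2*u + 4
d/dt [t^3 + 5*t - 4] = 3*t^2 + 5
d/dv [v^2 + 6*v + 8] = 2*v + 6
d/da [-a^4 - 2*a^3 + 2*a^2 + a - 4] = -4*a^3 - 6*a^2 + 4*a + 1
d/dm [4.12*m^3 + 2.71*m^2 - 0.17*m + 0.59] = 12.36*m^2 + 5.42*m - 0.17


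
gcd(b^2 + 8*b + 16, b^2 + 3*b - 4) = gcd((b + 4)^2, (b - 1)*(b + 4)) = b + 4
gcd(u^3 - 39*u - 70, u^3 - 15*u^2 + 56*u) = u - 7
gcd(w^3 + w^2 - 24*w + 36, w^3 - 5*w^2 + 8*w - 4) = w - 2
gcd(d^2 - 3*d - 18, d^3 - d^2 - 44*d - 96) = d + 3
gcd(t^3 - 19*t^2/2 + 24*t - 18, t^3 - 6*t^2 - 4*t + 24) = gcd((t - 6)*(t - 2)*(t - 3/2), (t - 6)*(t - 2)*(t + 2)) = t^2 - 8*t + 12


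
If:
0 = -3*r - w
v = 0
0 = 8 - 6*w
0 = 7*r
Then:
No Solution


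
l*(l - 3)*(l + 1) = l^3 - 2*l^2 - 3*l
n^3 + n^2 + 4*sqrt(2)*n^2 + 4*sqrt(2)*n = n*(n + 1)*(n + 4*sqrt(2))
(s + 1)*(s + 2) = s^2 + 3*s + 2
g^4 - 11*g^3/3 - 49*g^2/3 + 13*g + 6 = (g - 6)*(g - 1)*(g + 1/3)*(g + 3)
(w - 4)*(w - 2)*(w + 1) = w^3 - 5*w^2 + 2*w + 8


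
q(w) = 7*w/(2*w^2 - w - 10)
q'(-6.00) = -0.12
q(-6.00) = -0.62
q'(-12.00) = -0.02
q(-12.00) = -0.29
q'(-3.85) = -0.50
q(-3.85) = -1.15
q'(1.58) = -2.42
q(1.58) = -1.68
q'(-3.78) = -0.54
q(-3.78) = -1.18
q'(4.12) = -0.78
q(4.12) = 1.45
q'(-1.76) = -27.11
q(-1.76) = 6.03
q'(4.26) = -0.67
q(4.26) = 1.35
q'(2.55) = -777.85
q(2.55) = 39.23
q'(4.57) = -0.49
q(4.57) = 1.18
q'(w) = 7*w*(1 - 4*w)/(2*w^2 - w - 10)^2 + 7/(2*w^2 - w - 10)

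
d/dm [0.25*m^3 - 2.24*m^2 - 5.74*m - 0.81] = 0.75*m^2 - 4.48*m - 5.74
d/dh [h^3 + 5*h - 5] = 3*h^2 + 5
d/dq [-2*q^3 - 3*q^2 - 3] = 6*q*(-q - 1)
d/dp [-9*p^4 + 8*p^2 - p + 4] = -36*p^3 + 16*p - 1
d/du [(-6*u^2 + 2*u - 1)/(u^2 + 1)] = 2*(-u^2 - 5*u + 1)/(u^4 + 2*u^2 + 1)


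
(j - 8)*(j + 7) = j^2 - j - 56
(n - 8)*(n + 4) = n^2 - 4*n - 32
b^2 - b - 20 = (b - 5)*(b + 4)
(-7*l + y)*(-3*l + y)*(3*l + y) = 63*l^3 - 9*l^2*y - 7*l*y^2 + y^3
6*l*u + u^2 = u*(6*l + u)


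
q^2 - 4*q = q*(q - 4)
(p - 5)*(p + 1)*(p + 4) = p^3 - 21*p - 20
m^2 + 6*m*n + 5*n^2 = (m + n)*(m + 5*n)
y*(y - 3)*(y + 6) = y^3 + 3*y^2 - 18*y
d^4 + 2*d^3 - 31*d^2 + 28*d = d*(d - 4)*(d - 1)*(d + 7)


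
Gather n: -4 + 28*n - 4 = 28*n - 8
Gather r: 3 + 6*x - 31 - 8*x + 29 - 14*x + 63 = 64 - 16*x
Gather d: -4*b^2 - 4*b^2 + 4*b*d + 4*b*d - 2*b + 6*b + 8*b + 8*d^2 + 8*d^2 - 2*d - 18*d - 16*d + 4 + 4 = -8*b^2 + 12*b + 16*d^2 + d*(8*b - 36) + 8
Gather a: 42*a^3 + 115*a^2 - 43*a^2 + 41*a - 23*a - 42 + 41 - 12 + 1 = 42*a^3 + 72*a^2 + 18*a - 12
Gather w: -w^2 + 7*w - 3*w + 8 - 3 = -w^2 + 4*w + 5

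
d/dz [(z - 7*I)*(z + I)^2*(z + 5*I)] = 4*z^3 + 76*z + 72*I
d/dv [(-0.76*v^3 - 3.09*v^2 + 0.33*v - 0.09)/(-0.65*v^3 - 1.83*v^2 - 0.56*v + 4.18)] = (-0.617699999999999*v^4 + 1.2802*v^3 - 7.3716*v^2 - 26.1618*v + 1.329)/(0.4225*v^6 + 2.379*v^5 + 4.0769*v^4 - 3.3844*v^3 - 14.9852*v^2 - 4.6816*v + 17.4724)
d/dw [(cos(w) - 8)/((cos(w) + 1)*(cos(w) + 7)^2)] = (-23*cos(w) + cos(2*w) - 78)*sin(w)/((cos(w) + 1)^2*(cos(w) + 7)^3)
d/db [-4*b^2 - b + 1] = -8*b - 1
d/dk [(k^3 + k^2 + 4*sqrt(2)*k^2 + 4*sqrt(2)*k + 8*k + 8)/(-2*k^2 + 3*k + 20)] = (-2*k^4 + 6*k^3 + 20*sqrt(2)*k^2 + 79*k^2 + 72*k + 160*sqrt(2)*k + 80*sqrt(2) + 136)/(4*k^4 - 12*k^3 - 71*k^2 + 120*k + 400)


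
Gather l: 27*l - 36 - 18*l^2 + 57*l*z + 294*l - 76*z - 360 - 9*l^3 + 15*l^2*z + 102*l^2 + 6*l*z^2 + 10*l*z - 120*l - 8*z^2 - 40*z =-9*l^3 + l^2*(15*z + 84) + l*(6*z^2 + 67*z + 201) - 8*z^2 - 116*z - 396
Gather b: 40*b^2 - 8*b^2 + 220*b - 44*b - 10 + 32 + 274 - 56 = 32*b^2 + 176*b + 240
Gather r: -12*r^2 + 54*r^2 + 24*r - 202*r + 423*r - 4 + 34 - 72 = 42*r^2 + 245*r - 42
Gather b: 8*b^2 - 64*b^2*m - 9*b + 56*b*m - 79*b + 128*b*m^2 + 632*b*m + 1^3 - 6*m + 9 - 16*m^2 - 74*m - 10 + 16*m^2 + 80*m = b^2*(8 - 64*m) + b*(128*m^2 + 688*m - 88)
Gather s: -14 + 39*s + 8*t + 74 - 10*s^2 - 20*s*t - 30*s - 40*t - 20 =-10*s^2 + s*(9 - 20*t) - 32*t + 40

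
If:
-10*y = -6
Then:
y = 3/5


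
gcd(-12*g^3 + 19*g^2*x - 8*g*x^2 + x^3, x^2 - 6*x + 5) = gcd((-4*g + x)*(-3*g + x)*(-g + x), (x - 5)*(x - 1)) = 1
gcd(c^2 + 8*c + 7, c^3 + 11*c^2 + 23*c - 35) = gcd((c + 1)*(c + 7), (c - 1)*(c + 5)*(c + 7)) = c + 7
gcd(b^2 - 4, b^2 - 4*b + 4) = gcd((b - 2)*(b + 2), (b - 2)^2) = b - 2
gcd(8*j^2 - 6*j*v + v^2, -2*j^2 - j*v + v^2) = -2*j + v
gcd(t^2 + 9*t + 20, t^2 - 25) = t + 5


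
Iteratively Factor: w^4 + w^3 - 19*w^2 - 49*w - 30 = (w + 1)*(w^3 - 19*w - 30) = (w + 1)*(w + 2)*(w^2 - 2*w - 15) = (w + 1)*(w + 2)*(w + 3)*(w - 5)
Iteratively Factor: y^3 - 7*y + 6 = (y + 3)*(y^2 - 3*y + 2) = (y - 2)*(y + 3)*(y - 1)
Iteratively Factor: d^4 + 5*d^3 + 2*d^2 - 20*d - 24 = (d + 2)*(d^3 + 3*d^2 - 4*d - 12) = (d - 2)*(d + 2)*(d^2 + 5*d + 6) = (d - 2)*(d + 2)^2*(d + 3)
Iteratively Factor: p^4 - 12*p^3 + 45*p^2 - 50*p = (p - 5)*(p^3 - 7*p^2 + 10*p) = (p - 5)^2*(p^2 - 2*p) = (p - 5)^2*(p - 2)*(p)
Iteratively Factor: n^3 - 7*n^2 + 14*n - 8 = (n - 2)*(n^2 - 5*n + 4) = (n - 4)*(n - 2)*(n - 1)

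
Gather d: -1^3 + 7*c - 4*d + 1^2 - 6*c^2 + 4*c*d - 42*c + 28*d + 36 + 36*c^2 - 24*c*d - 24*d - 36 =30*c^2 - 20*c*d - 35*c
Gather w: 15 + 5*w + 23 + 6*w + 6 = 11*w + 44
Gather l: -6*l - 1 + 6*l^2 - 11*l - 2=6*l^2 - 17*l - 3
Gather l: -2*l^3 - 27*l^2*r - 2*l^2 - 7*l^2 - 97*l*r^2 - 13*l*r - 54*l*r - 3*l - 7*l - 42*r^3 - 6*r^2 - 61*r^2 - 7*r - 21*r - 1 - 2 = -2*l^3 + l^2*(-27*r - 9) + l*(-97*r^2 - 67*r - 10) - 42*r^3 - 67*r^2 - 28*r - 3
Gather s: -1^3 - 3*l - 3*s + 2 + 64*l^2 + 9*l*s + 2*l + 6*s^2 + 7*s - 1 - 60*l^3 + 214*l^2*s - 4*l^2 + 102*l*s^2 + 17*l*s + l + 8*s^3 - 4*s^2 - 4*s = -60*l^3 + 60*l^2 + 8*s^3 + s^2*(102*l + 2) + s*(214*l^2 + 26*l)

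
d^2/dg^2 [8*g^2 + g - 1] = 16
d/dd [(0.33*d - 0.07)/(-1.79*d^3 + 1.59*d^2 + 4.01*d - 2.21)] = (1.1814*d^3 - 0.9006*d^2 + 0.2226*d - 0.4486)/(3.2041*d^6 - 5.6922*d^5 - 11.8277*d^4 + 20.6636*d^3 + 9.0523*d^2 - 17.7242*d + 4.8841)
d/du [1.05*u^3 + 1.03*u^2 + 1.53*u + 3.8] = 3.15*u^2 + 2.06*u + 1.53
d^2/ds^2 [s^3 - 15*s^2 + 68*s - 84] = 6*s - 30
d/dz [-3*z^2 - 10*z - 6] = -6*z - 10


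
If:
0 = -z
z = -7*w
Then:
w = 0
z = 0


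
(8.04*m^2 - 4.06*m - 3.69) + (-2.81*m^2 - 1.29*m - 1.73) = 5.23*m^2 - 5.35*m - 5.42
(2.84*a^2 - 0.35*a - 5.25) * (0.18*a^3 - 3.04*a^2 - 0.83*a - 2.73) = 0.5112*a^5 - 8.6966*a^4 - 2.2382*a^3 + 8.4973*a^2 + 5.313*a + 14.3325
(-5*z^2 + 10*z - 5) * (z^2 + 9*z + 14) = -5*z^4 - 35*z^3 + 15*z^2 + 95*z - 70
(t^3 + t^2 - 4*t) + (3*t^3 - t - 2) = 4*t^3 + t^2 - 5*t - 2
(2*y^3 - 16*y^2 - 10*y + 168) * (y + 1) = 2*y^4 - 14*y^3 - 26*y^2 + 158*y + 168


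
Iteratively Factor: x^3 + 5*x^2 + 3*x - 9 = (x + 3)*(x^2 + 2*x - 3) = (x - 1)*(x + 3)*(x + 3)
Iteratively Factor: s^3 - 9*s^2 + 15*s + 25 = (s - 5)*(s^2 - 4*s - 5) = (s - 5)*(s + 1)*(s - 5)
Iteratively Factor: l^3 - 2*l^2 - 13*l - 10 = (l + 1)*(l^2 - 3*l - 10) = (l - 5)*(l + 1)*(l + 2)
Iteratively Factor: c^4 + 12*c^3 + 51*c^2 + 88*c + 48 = (c + 1)*(c^3 + 11*c^2 + 40*c + 48) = (c + 1)*(c + 4)*(c^2 + 7*c + 12) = (c + 1)*(c + 3)*(c + 4)*(c + 4)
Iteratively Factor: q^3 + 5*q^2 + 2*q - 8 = (q + 2)*(q^2 + 3*q - 4) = (q - 1)*(q + 2)*(q + 4)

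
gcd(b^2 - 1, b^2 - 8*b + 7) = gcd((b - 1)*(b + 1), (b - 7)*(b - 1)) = b - 1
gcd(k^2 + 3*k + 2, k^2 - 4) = k + 2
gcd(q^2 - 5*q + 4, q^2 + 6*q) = 1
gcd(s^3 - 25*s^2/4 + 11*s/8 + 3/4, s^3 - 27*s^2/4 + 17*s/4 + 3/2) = s^2 - 23*s/4 - 3/2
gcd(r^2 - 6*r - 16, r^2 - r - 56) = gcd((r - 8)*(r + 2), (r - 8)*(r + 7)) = r - 8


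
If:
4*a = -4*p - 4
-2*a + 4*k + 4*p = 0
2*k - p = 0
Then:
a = -3/4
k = -1/8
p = -1/4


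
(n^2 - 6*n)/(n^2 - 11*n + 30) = n/(n - 5)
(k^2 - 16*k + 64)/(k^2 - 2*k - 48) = (k - 8)/(k + 6)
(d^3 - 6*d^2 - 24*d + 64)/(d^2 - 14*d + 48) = (d^2 + 2*d - 8)/(d - 6)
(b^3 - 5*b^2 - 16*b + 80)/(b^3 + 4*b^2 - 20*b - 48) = (b^2 - b - 20)/(b^2 + 8*b + 12)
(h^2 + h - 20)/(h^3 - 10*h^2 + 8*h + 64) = (h + 5)/(h^2 - 6*h - 16)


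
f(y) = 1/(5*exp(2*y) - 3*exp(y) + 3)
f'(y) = (-10*exp(2*y) + 3*exp(y))/(5*exp(2*y) - 3*exp(y) + 3)^2 = (3 - 10*exp(y))*exp(y)/(5*exp(2*y) - 3*exp(y) + 3)^2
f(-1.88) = 0.38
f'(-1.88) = 0.03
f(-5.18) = 0.34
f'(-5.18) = 0.00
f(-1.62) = 0.38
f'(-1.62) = 0.03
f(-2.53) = 0.36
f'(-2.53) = 0.02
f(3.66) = 0.00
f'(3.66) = -0.00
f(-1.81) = 0.38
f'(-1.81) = 0.03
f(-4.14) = 0.34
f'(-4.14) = 0.01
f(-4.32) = 0.34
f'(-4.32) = 0.00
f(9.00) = 0.00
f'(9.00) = 0.00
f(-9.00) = 0.33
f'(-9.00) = 0.00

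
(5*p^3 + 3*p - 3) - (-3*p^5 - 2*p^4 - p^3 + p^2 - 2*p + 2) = 3*p^5 + 2*p^4 + 6*p^3 - p^2 + 5*p - 5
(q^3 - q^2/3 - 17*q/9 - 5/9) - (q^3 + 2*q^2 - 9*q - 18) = -7*q^2/3 + 64*q/9 + 157/9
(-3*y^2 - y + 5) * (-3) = 9*y^2 + 3*y - 15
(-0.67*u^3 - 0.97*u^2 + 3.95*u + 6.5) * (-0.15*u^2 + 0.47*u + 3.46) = 0.1005*u^5 - 0.1694*u^4 - 3.3666*u^3 - 2.4747*u^2 + 16.722*u + 22.49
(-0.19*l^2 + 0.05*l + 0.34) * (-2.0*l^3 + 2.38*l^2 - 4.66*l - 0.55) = 0.38*l^5 - 0.5522*l^4 + 0.3244*l^3 + 0.6807*l^2 - 1.6119*l - 0.187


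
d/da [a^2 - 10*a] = 2*a - 10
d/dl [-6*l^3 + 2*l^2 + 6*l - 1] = -18*l^2 + 4*l + 6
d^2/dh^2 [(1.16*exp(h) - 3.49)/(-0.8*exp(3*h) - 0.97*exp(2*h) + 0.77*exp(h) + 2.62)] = (-2.9696*exp(6*h) + 17.40192*exp(5*h) + 25.840956*exp(4*h) - 23.6388*exp(3*h) + 40.327173*exp(2*h) + 39.887349*exp(h) - 15.00343)*exp(h)/(0.512*exp(9*h) + 1.8624*exp(8*h) + 0.77976*exp(7*h) - 7.702847*exp(6*h) - 12.949239*exp(5*h) + 4.013385*exp(4*h) + 27.759295*exp(3*h) + 15.31521*exp(2*h) - 15.856764*exp(h) - 17.984728)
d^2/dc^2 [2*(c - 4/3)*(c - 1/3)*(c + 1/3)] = 12*c - 16/3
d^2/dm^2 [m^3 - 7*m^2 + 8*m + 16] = 6*m - 14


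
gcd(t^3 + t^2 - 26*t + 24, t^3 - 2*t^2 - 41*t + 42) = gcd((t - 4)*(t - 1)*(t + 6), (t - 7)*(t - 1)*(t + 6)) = t^2 + 5*t - 6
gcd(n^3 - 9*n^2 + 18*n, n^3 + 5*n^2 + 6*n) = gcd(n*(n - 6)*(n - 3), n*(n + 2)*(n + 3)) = n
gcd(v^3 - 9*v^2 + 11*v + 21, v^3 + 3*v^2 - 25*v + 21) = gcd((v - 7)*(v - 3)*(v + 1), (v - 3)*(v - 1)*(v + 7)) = v - 3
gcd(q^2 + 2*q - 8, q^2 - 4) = q - 2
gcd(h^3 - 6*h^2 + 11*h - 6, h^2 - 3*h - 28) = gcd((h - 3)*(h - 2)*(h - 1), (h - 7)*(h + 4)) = 1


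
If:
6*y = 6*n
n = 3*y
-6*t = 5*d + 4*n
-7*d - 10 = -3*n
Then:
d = -10/7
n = 0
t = 25/21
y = 0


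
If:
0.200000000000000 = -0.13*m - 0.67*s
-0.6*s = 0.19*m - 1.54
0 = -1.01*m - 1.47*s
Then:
No Solution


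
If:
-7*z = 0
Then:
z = 0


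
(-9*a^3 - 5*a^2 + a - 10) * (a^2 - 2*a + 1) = -9*a^5 + 13*a^4 + 2*a^3 - 17*a^2 + 21*a - 10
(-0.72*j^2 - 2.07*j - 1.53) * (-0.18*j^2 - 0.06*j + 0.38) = 0.1296*j^4 + 0.4158*j^3 + 0.126*j^2 - 0.6948*j - 0.5814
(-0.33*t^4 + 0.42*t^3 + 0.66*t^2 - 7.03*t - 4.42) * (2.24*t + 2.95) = -0.7392*t^5 - 0.0327000000000001*t^4 + 2.7174*t^3 - 13.8002*t^2 - 30.6393*t - 13.039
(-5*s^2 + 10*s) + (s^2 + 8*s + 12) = -4*s^2 + 18*s + 12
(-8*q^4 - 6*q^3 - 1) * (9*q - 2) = -72*q^5 - 38*q^4 + 12*q^3 - 9*q + 2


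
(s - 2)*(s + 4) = s^2 + 2*s - 8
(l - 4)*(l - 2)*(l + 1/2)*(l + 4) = l^4 - 3*l^3/2 - 17*l^2 + 24*l + 16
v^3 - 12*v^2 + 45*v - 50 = (v - 5)^2*(v - 2)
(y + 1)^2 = y^2 + 2*y + 1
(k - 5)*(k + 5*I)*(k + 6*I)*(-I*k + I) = -I*k^4 + 11*k^3 + 6*I*k^3 - 66*k^2 + 25*I*k^2 + 55*k - 180*I*k + 150*I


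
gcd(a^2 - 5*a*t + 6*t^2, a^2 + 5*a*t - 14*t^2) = -a + 2*t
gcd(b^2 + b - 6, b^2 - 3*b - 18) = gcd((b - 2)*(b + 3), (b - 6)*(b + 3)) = b + 3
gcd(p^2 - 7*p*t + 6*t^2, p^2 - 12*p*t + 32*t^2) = 1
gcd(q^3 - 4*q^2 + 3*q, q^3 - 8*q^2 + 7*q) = q^2 - q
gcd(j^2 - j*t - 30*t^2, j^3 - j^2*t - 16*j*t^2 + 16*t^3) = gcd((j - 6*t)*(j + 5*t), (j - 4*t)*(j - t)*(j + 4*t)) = 1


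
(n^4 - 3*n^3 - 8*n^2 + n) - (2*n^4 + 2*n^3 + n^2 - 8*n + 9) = -n^4 - 5*n^3 - 9*n^2 + 9*n - 9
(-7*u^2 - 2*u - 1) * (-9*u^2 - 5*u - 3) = 63*u^4 + 53*u^3 + 40*u^2 + 11*u + 3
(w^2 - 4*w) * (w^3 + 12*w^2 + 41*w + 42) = w^5 + 8*w^4 - 7*w^3 - 122*w^2 - 168*w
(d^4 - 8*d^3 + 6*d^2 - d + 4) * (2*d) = 2*d^5 - 16*d^4 + 12*d^3 - 2*d^2 + 8*d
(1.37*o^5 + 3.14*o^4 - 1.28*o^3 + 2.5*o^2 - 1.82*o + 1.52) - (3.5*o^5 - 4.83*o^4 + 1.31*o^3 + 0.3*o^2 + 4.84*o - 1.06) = -2.13*o^5 + 7.97*o^4 - 2.59*o^3 + 2.2*o^2 - 6.66*o + 2.58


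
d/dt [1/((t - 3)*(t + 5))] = 2*(-t - 1)/(t^4 + 4*t^3 - 26*t^2 - 60*t + 225)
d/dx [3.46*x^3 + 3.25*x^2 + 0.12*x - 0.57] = 10.38*x^2 + 6.5*x + 0.12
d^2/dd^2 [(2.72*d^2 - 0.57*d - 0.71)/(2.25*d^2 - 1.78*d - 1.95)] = (-1.4210854715202e-14*d^4 + 16.01595*d^3 + 50.03775*d^2 + 2.05605*d + 13.913162)/(11.390625*d^6 - 27.03375*d^5 - 8.228925*d^4 + 41.218748*d^3 + 7.131735*d^2 - 20.30535*d - 7.414875)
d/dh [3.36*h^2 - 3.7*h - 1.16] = 6.72*h - 3.7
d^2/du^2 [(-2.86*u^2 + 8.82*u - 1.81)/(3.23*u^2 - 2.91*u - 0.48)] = (2.8421709430404e-14*u^4 + 130.27236*u^3 - 139.906158*u^2 + 184.123566*u - 62.22441)/(33.698267*u^6 - 91.079217*u^5 + 67.032513*u^4 + 2.427813*u^3 - 9.961488*u^2 - 2.011392*u - 0.110592)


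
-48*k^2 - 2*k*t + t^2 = (-8*k + t)*(6*k + t)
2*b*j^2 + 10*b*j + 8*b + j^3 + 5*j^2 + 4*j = (2*b + j)*(j + 1)*(j + 4)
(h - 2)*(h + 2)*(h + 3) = h^3 + 3*h^2 - 4*h - 12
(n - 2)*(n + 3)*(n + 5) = n^3 + 6*n^2 - n - 30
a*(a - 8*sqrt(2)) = a^2 - 8*sqrt(2)*a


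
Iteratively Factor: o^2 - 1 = (o - 1)*(o + 1)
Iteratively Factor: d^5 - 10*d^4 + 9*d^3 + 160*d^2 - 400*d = (d - 5)*(d^4 - 5*d^3 - 16*d^2 + 80*d) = (d - 5)*(d + 4)*(d^3 - 9*d^2 + 20*d) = (d - 5)^2*(d + 4)*(d^2 - 4*d) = d*(d - 5)^2*(d + 4)*(d - 4)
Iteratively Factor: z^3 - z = (z + 1)*(z^2 - z) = z*(z + 1)*(z - 1)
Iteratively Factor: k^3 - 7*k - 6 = (k + 2)*(k^2 - 2*k - 3) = (k - 3)*(k + 2)*(k + 1)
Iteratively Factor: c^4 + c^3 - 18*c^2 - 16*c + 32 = (c + 2)*(c^3 - c^2 - 16*c + 16) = (c + 2)*(c + 4)*(c^2 - 5*c + 4) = (c - 1)*(c + 2)*(c + 4)*(c - 4)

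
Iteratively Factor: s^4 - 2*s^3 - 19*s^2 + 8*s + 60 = (s + 2)*(s^3 - 4*s^2 - 11*s + 30) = (s - 5)*(s + 2)*(s^2 + s - 6) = (s - 5)*(s + 2)*(s + 3)*(s - 2)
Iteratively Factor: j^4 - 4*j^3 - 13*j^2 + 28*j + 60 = (j + 2)*(j^3 - 6*j^2 - j + 30) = (j - 3)*(j + 2)*(j^2 - 3*j - 10) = (j - 5)*(j - 3)*(j + 2)*(j + 2)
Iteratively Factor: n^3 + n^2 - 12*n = (n)*(n^2 + n - 12) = n*(n - 3)*(n + 4)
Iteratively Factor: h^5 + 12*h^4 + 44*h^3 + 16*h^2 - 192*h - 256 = (h + 4)*(h^4 + 8*h^3 + 12*h^2 - 32*h - 64) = (h - 2)*(h + 4)*(h^3 + 10*h^2 + 32*h + 32) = (h - 2)*(h + 4)^2*(h^2 + 6*h + 8) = (h - 2)*(h + 2)*(h + 4)^2*(h + 4)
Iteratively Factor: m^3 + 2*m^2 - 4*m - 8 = (m + 2)*(m^2 - 4) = (m + 2)^2*(m - 2)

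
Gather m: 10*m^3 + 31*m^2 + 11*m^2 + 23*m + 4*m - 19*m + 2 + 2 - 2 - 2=10*m^3 + 42*m^2 + 8*m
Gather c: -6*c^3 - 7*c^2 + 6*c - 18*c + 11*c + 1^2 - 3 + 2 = -6*c^3 - 7*c^2 - c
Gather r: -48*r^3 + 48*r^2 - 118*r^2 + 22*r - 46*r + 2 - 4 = -48*r^3 - 70*r^2 - 24*r - 2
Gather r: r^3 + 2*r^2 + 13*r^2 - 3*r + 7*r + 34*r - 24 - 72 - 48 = r^3 + 15*r^2 + 38*r - 144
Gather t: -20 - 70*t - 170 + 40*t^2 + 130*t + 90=40*t^2 + 60*t - 100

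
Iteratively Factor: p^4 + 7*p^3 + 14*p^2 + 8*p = (p + 4)*(p^3 + 3*p^2 + 2*p) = (p + 2)*(p + 4)*(p^2 + p) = (p + 1)*(p + 2)*(p + 4)*(p)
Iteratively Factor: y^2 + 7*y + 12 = (y + 3)*(y + 4)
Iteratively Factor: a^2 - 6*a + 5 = (a - 1)*(a - 5)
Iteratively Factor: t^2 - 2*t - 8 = (t - 4)*(t + 2)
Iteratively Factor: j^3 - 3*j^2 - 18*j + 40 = (j + 4)*(j^2 - 7*j + 10) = (j - 2)*(j + 4)*(j - 5)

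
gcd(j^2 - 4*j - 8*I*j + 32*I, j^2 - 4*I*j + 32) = j - 8*I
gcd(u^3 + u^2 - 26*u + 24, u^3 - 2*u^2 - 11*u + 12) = u^2 - 5*u + 4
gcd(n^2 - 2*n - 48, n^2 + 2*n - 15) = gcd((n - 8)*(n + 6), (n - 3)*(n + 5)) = 1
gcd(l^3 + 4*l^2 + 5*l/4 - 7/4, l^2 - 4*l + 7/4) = l - 1/2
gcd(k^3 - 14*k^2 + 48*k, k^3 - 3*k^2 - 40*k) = k^2 - 8*k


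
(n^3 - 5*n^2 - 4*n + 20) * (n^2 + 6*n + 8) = n^5 + n^4 - 26*n^3 - 44*n^2 + 88*n + 160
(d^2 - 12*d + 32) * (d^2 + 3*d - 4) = d^4 - 9*d^3 - 8*d^2 + 144*d - 128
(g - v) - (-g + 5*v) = 2*g - 6*v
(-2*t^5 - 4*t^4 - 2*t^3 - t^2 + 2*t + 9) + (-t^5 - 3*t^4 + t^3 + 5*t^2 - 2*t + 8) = -3*t^5 - 7*t^4 - t^3 + 4*t^2 + 17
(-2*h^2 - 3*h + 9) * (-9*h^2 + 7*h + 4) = 18*h^4 + 13*h^3 - 110*h^2 + 51*h + 36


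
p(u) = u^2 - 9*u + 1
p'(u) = 2*u - 9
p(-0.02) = 1.18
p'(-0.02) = -9.04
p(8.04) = -6.72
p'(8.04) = 7.08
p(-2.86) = 34.92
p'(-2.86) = -14.72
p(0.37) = -2.19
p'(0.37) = -8.26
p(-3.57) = 45.87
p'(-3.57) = -16.14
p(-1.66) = 18.70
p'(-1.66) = -12.32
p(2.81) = -16.39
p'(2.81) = -3.38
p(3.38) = -18.00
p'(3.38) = -2.24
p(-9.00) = 163.00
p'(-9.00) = -27.00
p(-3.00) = 37.00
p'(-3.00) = -15.00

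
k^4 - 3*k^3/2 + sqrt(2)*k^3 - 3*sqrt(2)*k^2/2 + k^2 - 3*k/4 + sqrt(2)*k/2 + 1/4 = (k - 1)*(k - 1/2)*(k + sqrt(2)/2)^2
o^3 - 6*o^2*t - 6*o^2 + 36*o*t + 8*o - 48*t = (o - 4)*(o - 2)*(o - 6*t)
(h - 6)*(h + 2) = h^2 - 4*h - 12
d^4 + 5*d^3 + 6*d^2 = d^2*(d + 2)*(d + 3)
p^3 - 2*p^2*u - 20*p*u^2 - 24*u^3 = (p - 6*u)*(p + 2*u)^2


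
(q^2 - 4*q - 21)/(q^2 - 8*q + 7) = (q + 3)/(q - 1)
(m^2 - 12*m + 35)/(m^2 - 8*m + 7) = (m - 5)/(m - 1)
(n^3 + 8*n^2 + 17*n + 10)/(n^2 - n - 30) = (n^2 + 3*n + 2)/(n - 6)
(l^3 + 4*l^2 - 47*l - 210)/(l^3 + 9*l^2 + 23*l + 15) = (l^2 - l - 42)/(l^2 + 4*l + 3)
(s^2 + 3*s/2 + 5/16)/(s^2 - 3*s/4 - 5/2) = (s + 1/4)/(s - 2)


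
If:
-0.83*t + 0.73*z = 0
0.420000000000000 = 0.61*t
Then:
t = 0.69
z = 0.78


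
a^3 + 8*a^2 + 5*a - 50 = (a - 2)*(a + 5)^2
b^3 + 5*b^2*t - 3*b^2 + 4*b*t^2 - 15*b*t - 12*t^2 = (b - 3)*(b + t)*(b + 4*t)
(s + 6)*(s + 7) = s^2 + 13*s + 42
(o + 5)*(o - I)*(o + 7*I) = o^3 + 5*o^2 + 6*I*o^2 + 7*o + 30*I*o + 35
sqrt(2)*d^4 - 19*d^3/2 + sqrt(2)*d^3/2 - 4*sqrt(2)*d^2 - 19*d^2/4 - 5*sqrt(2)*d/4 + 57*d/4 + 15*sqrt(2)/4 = (d - 1)*(d + 3/2)*(d - 5*sqrt(2))*(sqrt(2)*d + 1/2)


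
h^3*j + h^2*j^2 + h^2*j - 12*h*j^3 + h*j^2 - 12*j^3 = (h - 3*j)*(h + 4*j)*(h*j + j)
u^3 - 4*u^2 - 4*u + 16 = (u - 4)*(u - 2)*(u + 2)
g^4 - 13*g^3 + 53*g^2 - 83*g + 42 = (g - 7)*(g - 3)*(g - 2)*(g - 1)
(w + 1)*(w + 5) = w^2 + 6*w + 5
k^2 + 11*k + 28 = (k + 4)*(k + 7)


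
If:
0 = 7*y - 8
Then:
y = 8/7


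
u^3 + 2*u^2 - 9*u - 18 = (u - 3)*(u + 2)*(u + 3)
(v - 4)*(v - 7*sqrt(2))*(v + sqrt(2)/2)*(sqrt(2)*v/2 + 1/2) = sqrt(2)*v^4/2 - 6*v^3 - 2*sqrt(2)*v^3 - 27*sqrt(2)*v^2/4 + 24*v^2 - 7*v/2 + 27*sqrt(2)*v + 14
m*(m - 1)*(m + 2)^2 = m^4 + 3*m^3 - 4*m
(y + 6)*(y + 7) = y^2 + 13*y + 42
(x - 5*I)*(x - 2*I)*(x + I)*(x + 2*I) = x^4 - 4*I*x^3 + 9*x^2 - 16*I*x + 20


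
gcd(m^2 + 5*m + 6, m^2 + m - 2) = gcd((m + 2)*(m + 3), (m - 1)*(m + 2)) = m + 2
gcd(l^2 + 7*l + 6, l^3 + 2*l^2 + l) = l + 1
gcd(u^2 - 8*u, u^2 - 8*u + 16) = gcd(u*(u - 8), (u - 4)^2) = 1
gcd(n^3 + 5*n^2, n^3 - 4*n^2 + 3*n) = n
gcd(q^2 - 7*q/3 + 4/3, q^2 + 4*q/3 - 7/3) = q - 1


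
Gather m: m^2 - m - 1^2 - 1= m^2 - m - 2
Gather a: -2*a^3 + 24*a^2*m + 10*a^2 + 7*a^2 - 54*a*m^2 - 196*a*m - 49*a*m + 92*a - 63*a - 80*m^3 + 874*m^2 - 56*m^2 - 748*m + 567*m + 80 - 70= -2*a^3 + a^2*(24*m + 17) + a*(-54*m^2 - 245*m + 29) - 80*m^3 + 818*m^2 - 181*m + 10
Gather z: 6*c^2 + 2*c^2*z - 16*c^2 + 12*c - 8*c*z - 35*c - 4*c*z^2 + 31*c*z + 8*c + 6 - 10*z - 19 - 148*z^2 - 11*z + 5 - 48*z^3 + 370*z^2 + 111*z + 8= -10*c^2 - 15*c - 48*z^3 + z^2*(222 - 4*c) + z*(2*c^2 + 23*c + 90)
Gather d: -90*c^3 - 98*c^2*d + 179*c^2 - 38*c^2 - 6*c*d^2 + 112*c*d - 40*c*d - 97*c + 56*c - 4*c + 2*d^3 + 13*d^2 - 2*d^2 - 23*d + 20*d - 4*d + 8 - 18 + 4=-90*c^3 + 141*c^2 - 45*c + 2*d^3 + d^2*(11 - 6*c) + d*(-98*c^2 + 72*c - 7) - 6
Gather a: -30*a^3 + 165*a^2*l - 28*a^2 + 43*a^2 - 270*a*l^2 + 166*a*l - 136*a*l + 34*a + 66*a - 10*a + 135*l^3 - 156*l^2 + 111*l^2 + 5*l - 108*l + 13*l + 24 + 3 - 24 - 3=-30*a^3 + a^2*(165*l + 15) + a*(-270*l^2 + 30*l + 90) + 135*l^3 - 45*l^2 - 90*l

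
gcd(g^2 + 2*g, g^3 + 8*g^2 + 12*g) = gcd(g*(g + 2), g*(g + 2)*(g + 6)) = g^2 + 2*g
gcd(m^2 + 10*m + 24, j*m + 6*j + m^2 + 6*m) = m + 6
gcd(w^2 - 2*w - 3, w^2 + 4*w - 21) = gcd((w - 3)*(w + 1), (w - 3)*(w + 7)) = w - 3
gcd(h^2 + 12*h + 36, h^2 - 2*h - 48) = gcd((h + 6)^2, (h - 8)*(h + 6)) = h + 6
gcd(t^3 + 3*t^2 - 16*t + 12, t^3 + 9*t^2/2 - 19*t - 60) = t + 6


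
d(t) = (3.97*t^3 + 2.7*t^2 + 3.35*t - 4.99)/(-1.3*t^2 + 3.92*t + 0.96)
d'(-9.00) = -2.79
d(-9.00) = 19.41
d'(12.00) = -2.56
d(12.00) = -52.33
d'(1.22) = 6.73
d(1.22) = 2.71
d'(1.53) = 10.17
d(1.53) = 5.28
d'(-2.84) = -1.85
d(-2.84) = 4.05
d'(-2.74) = -1.80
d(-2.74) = 3.87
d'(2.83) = 217.47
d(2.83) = 70.70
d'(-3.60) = -2.14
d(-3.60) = 5.58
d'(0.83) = 4.53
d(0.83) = 0.58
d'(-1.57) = -0.73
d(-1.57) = 2.26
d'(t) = (2.6*t - 3.92)*(3.97*t^3 + 2.7*t^2 + 3.35*t - 4.99)/(-1.3*t^2 + 3.92*t + 0.96)^2 + (11.91*t^2 + 5.4*t + 3.35)/(-1.3*t^2 + 3.92*t + 0.96) = (-5.161*t^4 + 31.1248*t^3 + 26.3726*t^2 - 7.79*t + 22.7768)/(1.69*t^4 - 10.192*t^3 + 12.8704*t^2 + 7.5264*t + 0.9216)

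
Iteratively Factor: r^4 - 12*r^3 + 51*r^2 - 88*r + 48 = (r - 3)*(r^3 - 9*r^2 + 24*r - 16) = (r - 4)*(r - 3)*(r^2 - 5*r + 4) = (r - 4)*(r - 3)*(r - 1)*(r - 4)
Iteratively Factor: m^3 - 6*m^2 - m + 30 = (m + 2)*(m^2 - 8*m + 15) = (m - 3)*(m + 2)*(m - 5)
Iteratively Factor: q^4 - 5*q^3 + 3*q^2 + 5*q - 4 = (q - 4)*(q^3 - q^2 - q + 1) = (q - 4)*(q - 1)*(q^2 - 1) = (q - 4)*(q - 1)*(q + 1)*(q - 1)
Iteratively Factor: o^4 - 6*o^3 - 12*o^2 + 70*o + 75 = (o - 5)*(o^3 - o^2 - 17*o - 15) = (o - 5)^2*(o^2 + 4*o + 3) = (o - 5)^2*(o + 1)*(o + 3)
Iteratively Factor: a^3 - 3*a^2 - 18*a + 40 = (a - 2)*(a^2 - a - 20) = (a - 5)*(a - 2)*(a + 4)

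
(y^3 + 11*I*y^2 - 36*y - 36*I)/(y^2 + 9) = (y^2 + 8*I*y - 12)/(y - 3*I)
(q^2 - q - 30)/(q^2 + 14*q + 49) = (q^2 - q - 30)/(q^2 + 14*q + 49)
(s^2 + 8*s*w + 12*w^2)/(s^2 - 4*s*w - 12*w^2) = (s + 6*w)/(s - 6*w)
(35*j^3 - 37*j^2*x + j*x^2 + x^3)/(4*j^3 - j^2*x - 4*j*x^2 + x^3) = (-35*j^2 + 2*j*x + x^2)/(-4*j^2 - 3*j*x + x^2)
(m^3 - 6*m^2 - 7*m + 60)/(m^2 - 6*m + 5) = (m^2 - m - 12)/(m - 1)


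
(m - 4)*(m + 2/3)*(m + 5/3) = m^3 - 5*m^2/3 - 74*m/9 - 40/9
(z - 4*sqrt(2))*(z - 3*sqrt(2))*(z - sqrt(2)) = z^3 - 8*sqrt(2)*z^2 + 38*z - 24*sqrt(2)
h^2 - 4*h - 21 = (h - 7)*(h + 3)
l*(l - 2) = l^2 - 2*l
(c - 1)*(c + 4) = c^2 + 3*c - 4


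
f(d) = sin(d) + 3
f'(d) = cos(d)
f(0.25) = 3.25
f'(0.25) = 0.97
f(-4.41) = 3.95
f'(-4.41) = -0.30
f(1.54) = 4.00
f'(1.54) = 0.03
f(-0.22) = 2.78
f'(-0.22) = 0.98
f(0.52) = 3.50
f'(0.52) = 0.87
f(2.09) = 3.87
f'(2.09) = -0.50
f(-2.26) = 2.23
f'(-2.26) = -0.64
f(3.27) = 2.87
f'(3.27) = -0.99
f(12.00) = 2.46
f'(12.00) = 0.84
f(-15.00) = 2.35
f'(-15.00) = -0.76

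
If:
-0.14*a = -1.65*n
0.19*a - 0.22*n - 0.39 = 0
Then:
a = 2.28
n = 0.19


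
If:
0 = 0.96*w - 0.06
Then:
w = 0.06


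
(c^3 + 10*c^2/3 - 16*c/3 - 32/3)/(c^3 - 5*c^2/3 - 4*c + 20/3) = (3*c^2 + 16*c + 16)/(3*c^2 + c - 10)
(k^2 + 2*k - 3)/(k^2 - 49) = (k^2 + 2*k - 3)/(k^2 - 49)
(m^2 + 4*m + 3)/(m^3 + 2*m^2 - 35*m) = (m^2 + 4*m + 3)/(m*(m^2 + 2*m - 35))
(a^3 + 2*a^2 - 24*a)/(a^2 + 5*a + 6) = a*(a^2 + 2*a - 24)/(a^2 + 5*a + 6)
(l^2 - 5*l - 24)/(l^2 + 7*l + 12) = (l - 8)/(l + 4)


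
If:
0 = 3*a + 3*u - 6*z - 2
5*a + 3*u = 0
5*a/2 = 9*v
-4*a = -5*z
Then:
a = -5/17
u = 25/51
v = -25/306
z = -4/17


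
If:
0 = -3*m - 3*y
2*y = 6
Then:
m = -3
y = 3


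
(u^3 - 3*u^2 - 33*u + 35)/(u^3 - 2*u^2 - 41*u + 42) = (u + 5)/(u + 6)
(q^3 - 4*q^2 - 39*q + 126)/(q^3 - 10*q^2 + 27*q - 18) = (q^2 - q - 42)/(q^2 - 7*q + 6)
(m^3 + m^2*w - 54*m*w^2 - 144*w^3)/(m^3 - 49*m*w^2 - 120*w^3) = (m + 6*w)/(m + 5*w)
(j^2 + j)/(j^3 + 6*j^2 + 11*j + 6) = j/(j^2 + 5*j + 6)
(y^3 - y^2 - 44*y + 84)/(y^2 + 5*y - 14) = y - 6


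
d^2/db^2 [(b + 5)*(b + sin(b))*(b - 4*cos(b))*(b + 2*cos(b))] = -b^3*sin(b) + 2*b^3*cos(b) + 7*b^2*sin(b) + 4*b^2*sin(2*b) + 16*b^2*cos(b) + 16*b^2*cos(2*b) + 12*b^2 + 48*b*sin(b) + 52*b*sin(2*b) + 18*b*sin(3*b) + 8*b*cos(b) + 72*b*cos(2*b) + 30*b + 20*sin(b) + 78*sin(2*b) + 90*sin(3*b) - 24*cos(b) - 28*cos(2*b) - 12*cos(3*b) - 8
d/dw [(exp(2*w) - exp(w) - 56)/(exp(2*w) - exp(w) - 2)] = (108*exp(w) - 54)*exp(w)/(exp(4*w) - 2*exp(3*w) - 3*exp(2*w) + 4*exp(w) + 4)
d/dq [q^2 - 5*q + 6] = 2*q - 5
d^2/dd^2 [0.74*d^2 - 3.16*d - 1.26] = 1.48000000000000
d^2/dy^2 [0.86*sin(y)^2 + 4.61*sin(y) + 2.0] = -4.61*sin(y) + 1.72*cos(2*y)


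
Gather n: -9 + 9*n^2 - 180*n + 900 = 9*n^2 - 180*n + 891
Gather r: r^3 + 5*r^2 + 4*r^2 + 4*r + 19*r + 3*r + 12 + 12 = r^3 + 9*r^2 + 26*r + 24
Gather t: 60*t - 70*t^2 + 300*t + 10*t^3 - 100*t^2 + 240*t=10*t^3 - 170*t^2 + 600*t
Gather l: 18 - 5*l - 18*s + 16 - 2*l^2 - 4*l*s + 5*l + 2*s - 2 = -2*l^2 - 4*l*s - 16*s + 32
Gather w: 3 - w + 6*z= -w + 6*z + 3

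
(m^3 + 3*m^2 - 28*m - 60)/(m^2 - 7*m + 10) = (m^2 + 8*m + 12)/(m - 2)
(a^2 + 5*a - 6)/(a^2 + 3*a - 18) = (a - 1)/(a - 3)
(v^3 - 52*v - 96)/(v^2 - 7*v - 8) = (v^2 + 8*v + 12)/(v + 1)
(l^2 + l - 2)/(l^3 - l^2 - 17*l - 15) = (-l^2 - l + 2)/(-l^3 + l^2 + 17*l + 15)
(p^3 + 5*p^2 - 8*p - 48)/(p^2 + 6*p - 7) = (p^3 + 5*p^2 - 8*p - 48)/(p^2 + 6*p - 7)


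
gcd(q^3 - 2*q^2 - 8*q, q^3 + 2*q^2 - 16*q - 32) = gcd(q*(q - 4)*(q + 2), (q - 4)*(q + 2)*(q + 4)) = q^2 - 2*q - 8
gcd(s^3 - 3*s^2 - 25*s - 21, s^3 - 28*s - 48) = 1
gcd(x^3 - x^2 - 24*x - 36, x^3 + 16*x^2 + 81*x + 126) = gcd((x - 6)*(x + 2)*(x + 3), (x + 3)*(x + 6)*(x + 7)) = x + 3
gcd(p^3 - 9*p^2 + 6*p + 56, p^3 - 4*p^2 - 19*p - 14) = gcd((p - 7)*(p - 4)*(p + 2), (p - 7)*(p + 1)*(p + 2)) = p^2 - 5*p - 14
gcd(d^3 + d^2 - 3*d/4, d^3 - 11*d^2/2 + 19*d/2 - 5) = 1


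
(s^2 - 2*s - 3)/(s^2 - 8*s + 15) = (s + 1)/(s - 5)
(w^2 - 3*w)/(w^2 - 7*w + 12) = w/(w - 4)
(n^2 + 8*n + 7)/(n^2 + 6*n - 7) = (n + 1)/(n - 1)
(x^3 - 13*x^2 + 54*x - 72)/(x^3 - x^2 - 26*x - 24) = (x^2 - 7*x + 12)/(x^2 + 5*x + 4)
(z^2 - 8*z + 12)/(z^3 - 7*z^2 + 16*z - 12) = (z - 6)/(z^2 - 5*z + 6)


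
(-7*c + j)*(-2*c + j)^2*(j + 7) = -28*c^3*j - 196*c^3 + 32*c^2*j^2 + 224*c^2*j - 11*c*j^3 - 77*c*j^2 + j^4 + 7*j^3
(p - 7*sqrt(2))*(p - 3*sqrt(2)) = p^2 - 10*sqrt(2)*p + 42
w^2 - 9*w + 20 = (w - 5)*(w - 4)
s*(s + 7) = s^2 + 7*s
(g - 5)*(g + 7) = g^2 + 2*g - 35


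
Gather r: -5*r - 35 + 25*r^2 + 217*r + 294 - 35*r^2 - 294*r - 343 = -10*r^2 - 82*r - 84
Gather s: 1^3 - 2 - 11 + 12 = 0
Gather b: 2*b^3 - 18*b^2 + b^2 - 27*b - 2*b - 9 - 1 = 2*b^3 - 17*b^2 - 29*b - 10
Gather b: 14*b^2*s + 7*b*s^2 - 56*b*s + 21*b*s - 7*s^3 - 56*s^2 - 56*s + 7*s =14*b^2*s + b*(7*s^2 - 35*s) - 7*s^3 - 56*s^2 - 49*s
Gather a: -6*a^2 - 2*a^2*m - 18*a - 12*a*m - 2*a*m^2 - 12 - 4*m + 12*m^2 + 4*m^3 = a^2*(-2*m - 6) + a*(-2*m^2 - 12*m - 18) + 4*m^3 + 12*m^2 - 4*m - 12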